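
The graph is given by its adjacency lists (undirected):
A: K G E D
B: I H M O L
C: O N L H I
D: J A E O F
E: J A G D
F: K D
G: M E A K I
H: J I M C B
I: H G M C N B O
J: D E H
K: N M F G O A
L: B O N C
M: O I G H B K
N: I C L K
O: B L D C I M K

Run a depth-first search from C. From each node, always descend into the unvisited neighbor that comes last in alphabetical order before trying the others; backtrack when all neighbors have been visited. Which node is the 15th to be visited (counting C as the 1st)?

Visit C
C → O
O → M
M → K
K → N
N → L
L → B
B → I
I → H
H → J
J → E
E → G
G → A
A → D
D → F

Visit order: C, O, M, K, N, L, B, I, H, J, E, G, A, D, F

F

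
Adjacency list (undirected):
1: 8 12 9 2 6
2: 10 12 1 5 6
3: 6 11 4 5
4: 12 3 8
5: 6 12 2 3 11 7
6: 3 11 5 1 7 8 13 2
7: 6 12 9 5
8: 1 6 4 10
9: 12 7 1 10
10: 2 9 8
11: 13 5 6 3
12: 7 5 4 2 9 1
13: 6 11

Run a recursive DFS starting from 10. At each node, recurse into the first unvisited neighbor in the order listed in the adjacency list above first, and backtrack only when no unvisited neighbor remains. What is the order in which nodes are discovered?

10, 2, 12, 7, 6, 3, 11, 13, 5, 4, 8, 1, 9

Visit 10
10 → 2
2 → 12
12 → 7
7 → 6
6 → 3
3 → 11
11 → 13
11 → 5
3 → 4
4 → 8
8 → 1
1 → 9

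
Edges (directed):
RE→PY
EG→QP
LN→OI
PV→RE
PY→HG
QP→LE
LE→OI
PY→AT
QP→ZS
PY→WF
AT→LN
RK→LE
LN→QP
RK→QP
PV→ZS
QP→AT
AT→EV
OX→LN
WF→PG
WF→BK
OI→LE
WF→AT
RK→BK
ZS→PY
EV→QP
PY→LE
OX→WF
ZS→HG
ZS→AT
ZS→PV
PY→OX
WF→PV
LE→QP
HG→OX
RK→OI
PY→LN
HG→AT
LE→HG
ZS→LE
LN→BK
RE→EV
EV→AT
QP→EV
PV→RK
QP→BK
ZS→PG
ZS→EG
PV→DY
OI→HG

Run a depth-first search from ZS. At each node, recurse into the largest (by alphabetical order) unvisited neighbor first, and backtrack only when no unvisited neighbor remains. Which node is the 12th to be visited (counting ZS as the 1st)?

BK

Visit ZS
ZS → PY
PY → WF
WF → PV
PV → RK
RK → QP
QP → LE
LE → OI
OI → HG
HG → OX
OX → LN
LN → BK
HG → AT
AT → EV
PV → RE
PV → DY
WF → PG
ZS → EG

Visit order: ZS, PY, WF, PV, RK, QP, LE, OI, HG, OX, LN, BK, AT, EV, RE, DY, PG, EG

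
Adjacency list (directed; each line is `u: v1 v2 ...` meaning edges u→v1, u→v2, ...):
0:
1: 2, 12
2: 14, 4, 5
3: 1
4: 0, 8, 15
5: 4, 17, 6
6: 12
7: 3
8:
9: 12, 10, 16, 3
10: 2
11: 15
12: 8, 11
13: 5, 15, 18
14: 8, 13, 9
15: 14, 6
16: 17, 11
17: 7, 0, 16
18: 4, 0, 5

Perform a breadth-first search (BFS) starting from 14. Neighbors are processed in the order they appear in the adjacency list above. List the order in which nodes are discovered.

Visit 14; enqueue 8, 13, 9 → queue [8, 13, 9]
Visit 8 → queue [13, 9]
Visit 13; enqueue 5, 15, 18 → queue [9, 5, 15, 18]
Visit 9; enqueue 12, 10, 16, 3 → queue [5, 15, 18, 12, 10, 16, 3]
Visit 5; enqueue 4, 17, 6 → queue [15, 18, 12, 10, 16, 3, 4, 17, 6]
Visit 15 → queue [18, 12, 10, 16, 3, 4, 17, 6]
Visit 18; enqueue 0 → queue [12, 10, 16, 3, 4, 17, 6, 0]
Visit 12; enqueue 11 → queue [10, 16, 3, 4, 17, 6, 0, 11]
Visit 10; enqueue 2 → queue [16, 3, 4, 17, 6, 0, 11, 2]
Visit 16 → queue [3, 4, 17, 6, 0, 11, 2]
Visit 3; enqueue 1 → queue [4, 17, 6, 0, 11, 2, 1]
Visit 4 → queue [17, 6, 0, 11, 2, 1]
Visit 17; enqueue 7 → queue [6, 0, 11, 2, 1, 7]
Visit 6 → queue [0, 11, 2, 1, 7]
Visit 0 → queue [11, 2, 1, 7]
Visit 11 → queue [2, 1, 7]
Visit 2 → queue [1, 7]
Visit 1 → queue [7]
Visit 7 → queue []

14 -> 8 -> 13 -> 9 -> 5 -> 15 -> 18 -> 12 -> 10 -> 16 -> 3 -> 4 -> 17 -> 6 -> 0 -> 11 -> 2 -> 1 -> 7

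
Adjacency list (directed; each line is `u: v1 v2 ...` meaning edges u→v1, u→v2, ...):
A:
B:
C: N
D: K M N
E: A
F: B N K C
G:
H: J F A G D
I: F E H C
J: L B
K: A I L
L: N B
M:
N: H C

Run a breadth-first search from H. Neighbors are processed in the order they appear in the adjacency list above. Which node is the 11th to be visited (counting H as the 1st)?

Visit H; enqueue J, F, A, G, D → queue [J, F, A, G, D]
Visit J; enqueue L, B → queue [F, A, G, D, L, B]
Visit F; enqueue N, K, C → queue [A, G, D, L, B, N, K, C]
Visit A → queue [G, D, L, B, N, K, C]
Visit G → queue [D, L, B, N, K, C]
Visit D; enqueue M → queue [L, B, N, K, C, M]
Visit L → queue [B, N, K, C, M]
Visit B → queue [N, K, C, M]
Visit N → queue [K, C, M]
Visit K; enqueue I → queue [C, M, I]
Visit C → queue [M, I]
Visit M → queue [I]
Visit I; enqueue E → queue [E]
Visit E → queue []

Visit order: H, J, F, A, G, D, L, B, N, K, C, M, I, E

C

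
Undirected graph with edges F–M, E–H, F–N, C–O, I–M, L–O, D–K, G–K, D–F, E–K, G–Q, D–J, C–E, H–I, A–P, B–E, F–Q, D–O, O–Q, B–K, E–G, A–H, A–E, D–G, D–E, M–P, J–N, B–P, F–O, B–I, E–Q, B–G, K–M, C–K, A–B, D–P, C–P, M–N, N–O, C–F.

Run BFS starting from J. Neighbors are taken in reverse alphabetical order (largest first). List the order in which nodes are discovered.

J, N, D, O, M, F, P, K, G, E, Q, L, C, I, B, A, H

Visit J; enqueue N, D → queue [N, D]
Visit N; enqueue O, M, F → queue [D, O, M, F]
Visit D; enqueue P, K, G, E → queue [O, M, F, P, K, G, E]
Visit O; enqueue Q, L, C → queue [M, F, P, K, G, E, Q, L, C]
Visit M; enqueue I → queue [F, P, K, G, E, Q, L, C, I]
Visit F → queue [P, K, G, E, Q, L, C, I]
Visit P; enqueue B, A → queue [K, G, E, Q, L, C, I, B, A]
Visit K → queue [G, E, Q, L, C, I, B, A]
Visit G → queue [E, Q, L, C, I, B, A]
Visit E; enqueue H → queue [Q, L, C, I, B, A, H]
Visit Q → queue [L, C, I, B, A, H]
Visit L → queue [C, I, B, A, H]
Visit C → queue [I, B, A, H]
Visit I → queue [B, A, H]
Visit B → queue [A, H]
Visit A → queue [H]
Visit H → queue []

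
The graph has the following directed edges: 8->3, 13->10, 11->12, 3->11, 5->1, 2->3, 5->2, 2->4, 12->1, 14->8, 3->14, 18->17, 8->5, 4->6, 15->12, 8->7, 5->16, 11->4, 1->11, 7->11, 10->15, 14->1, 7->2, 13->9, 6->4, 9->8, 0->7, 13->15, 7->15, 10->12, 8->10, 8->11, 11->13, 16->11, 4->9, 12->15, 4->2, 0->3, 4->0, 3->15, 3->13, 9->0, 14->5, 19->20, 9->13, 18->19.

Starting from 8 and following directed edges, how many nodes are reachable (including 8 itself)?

BFS from 8 visits: 8, 11, 10, 7, 5, 3, 13, 12, 4, 15, 2, 16, 1, 14, 9, 6, 0
Reachable nodes: 17 of 21 total.

17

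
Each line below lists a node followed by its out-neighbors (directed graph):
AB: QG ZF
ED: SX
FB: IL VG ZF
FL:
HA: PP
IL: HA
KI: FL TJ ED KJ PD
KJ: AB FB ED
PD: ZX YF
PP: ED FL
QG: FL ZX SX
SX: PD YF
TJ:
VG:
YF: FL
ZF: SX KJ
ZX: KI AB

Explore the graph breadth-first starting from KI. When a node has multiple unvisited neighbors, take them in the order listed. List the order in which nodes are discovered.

KI → FL → TJ → ED → KJ → PD → SX → AB → FB → ZX → YF → QG → ZF → IL → VG → HA → PP

Visit KI; enqueue FL, TJ, ED, KJ, PD → queue [FL, TJ, ED, KJ, PD]
Visit FL → queue [TJ, ED, KJ, PD]
Visit TJ → queue [ED, KJ, PD]
Visit ED; enqueue SX → queue [KJ, PD, SX]
Visit KJ; enqueue AB, FB → queue [PD, SX, AB, FB]
Visit PD; enqueue ZX, YF → queue [SX, AB, FB, ZX, YF]
Visit SX → queue [AB, FB, ZX, YF]
Visit AB; enqueue QG, ZF → queue [FB, ZX, YF, QG, ZF]
Visit FB; enqueue IL, VG → queue [ZX, YF, QG, ZF, IL, VG]
Visit ZX → queue [YF, QG, ZF, IL, VG]
Visit YF → queue [QG, ZF, IL, VG]
Visit QG → queue [ZF, IL, VG]
Visit ZF → queue [IL, VG]
Visit IL; enqueue HA → queue [VG, HA]
Visit VG → queue [HA]
Visit HA; enqueue PP → queue [PP]
Visit PP → queue []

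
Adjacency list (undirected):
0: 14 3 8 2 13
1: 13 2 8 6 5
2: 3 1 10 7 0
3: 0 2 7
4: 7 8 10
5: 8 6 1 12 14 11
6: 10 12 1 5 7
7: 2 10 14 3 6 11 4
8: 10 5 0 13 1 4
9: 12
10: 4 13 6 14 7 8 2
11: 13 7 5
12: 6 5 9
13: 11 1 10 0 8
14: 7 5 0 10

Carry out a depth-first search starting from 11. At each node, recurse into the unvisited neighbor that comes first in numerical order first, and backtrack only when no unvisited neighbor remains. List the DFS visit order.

Visit 11
11 → 5
5 → 1
1 → 2
2 → 0
0 → 3
3 → 7
7 → 4
4 → 8
8 → 10
10 → 6
6 → 12
12 → 9
10 → 13
10 → 14

11 5 1 2 0 3 7 4 8 10 6 12 9 13 14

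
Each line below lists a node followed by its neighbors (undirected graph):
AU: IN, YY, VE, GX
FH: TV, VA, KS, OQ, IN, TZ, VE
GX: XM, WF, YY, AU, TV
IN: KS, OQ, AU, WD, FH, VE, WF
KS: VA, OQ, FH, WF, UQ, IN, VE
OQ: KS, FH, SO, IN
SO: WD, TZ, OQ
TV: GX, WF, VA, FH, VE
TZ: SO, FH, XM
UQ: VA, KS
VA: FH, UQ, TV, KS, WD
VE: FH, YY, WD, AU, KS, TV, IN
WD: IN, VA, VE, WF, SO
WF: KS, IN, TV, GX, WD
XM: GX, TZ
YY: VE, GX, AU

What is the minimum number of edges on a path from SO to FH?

2

Level 0: SO
Level 1: OQ, TZ, WD
Level 2: FH, IN, KS, VA, VE, WF, XM
Level 3: AU, GX, TV, UQ, YY
FH first appears at level 2.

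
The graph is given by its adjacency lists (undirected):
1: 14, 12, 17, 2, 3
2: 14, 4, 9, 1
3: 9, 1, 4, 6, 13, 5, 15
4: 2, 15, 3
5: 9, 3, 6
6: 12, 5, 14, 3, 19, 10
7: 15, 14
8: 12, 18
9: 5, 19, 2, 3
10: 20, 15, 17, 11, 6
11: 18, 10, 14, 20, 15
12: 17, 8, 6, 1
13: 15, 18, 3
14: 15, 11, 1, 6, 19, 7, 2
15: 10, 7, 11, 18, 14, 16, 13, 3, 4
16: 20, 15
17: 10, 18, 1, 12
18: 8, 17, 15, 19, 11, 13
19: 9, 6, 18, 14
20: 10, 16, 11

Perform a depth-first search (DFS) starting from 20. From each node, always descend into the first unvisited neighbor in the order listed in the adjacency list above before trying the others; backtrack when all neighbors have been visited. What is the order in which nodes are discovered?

Visit 20
20 → 10
10 → 15
15 → 7
7 → 14
14 → 11
11 → 18
18 → 8
8 → 12
12 → 17
17 → 1
1 → 2
2 → 4
4 → 3
3 → 9
9 → 5
5 → 6
6 → 19
3 → 13
15 → 16

20, 10, 15, 7, 14, 11, 18, 8, 12, 17, 1, 2, 4, 3, 9, 5, 6, 19, 13, 16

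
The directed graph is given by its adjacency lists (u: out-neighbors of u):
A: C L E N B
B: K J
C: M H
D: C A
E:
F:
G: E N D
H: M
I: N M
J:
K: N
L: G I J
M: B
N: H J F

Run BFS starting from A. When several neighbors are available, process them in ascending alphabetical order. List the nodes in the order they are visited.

A, B, C, E, L, N, J, K, H, M, G, I, F, D

Visit A; enqueue B, C, E, L, N → queue [B, C, E, L, N]
Visit B; enqueue J, K → queue [C, E, L, N, J, K]
Visit C; enqueue H, M → queue [E, L, N, J, K, H, M]
Visit E → queue [L, N, J, K, H, M]
Visit L; enqueue G, I → queue [N, J, K, H, M, G, I]
Visit N; enqueue F → queue [J, K, H, M, G, I, F]
Visit J → queue [K, H, M, G, I, F]
Visit K → queue [H, M, G, I, F]
Visit H → queue [M, G, I, F]
Visit M → queue [G, I, F]
Visit G; enqueue D → queue [I, F, D]
Visit I → queue [F, D]
Visit F → queue [D]
Visit D → queue []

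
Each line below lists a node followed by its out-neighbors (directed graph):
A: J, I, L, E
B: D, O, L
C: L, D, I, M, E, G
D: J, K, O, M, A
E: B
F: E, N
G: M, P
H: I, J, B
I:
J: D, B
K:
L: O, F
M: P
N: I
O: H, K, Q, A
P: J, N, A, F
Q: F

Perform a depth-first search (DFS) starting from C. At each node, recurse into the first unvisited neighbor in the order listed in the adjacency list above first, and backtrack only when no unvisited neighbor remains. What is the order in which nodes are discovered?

Visit C
C → L
L → O
O → H
H → I
H → J
J → D
D → K
D → M
M → P
P → N
P → A
A → E
E → B
P → F
O → Q
C → G

C -> L -> O -> H -> I -> J -> D -> K -> M -> P -> N -> A -> E -> B -> F -> Q -> G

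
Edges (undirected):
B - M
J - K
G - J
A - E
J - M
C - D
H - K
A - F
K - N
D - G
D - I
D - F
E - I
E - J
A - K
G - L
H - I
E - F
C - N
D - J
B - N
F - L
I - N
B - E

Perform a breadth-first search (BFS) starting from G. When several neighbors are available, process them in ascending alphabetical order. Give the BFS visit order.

Visit G; enqueue D, J, L → queue [D, J, L]
Visit D; enqueue C, F, I → queue [J, L, C, F, I]
Visit J; enqueue E, K, M → queue [L, C, F, I, E, K, M]
Visit L → queue [C, F, I, E, K, M]
Visit C; enqueue N → queue [F, I, E, K, M, N]
Visit F; enqueue A → queue [I, E, K, M, N, A]
Visit I; enqueue H → queue [E, K, M, N, A, H]
Visit E; enqueue B → queue [K, M, N, A, H, B]
Visit K → queue [M, N, A, H, B]
Visit M → queue [N, A, H, B]
Visit N → queue [A, H, B]
Visit A → queue [H, B]
Visit H → queue [B]
Visit B → queue []

G, D, J, L, C, F, I, E, K, M, N, A, H, B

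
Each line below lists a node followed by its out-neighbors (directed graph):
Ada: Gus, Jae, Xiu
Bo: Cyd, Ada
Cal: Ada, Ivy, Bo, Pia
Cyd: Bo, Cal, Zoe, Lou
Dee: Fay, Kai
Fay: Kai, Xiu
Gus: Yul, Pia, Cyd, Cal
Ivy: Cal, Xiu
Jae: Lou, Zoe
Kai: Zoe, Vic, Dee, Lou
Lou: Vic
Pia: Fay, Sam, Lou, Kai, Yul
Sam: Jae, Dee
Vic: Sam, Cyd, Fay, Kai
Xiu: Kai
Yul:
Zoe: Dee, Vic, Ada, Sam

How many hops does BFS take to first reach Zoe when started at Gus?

2

Level 0: Gus
Level 1: Cal, Cyd, Pia, Yul
Level 2: Ada, Bo, Fay, Ivy, Kai, Lou, Sam, Zoe
Level 3: Dee, Jae, Vic, Xiu
Zoe first appears at level 2.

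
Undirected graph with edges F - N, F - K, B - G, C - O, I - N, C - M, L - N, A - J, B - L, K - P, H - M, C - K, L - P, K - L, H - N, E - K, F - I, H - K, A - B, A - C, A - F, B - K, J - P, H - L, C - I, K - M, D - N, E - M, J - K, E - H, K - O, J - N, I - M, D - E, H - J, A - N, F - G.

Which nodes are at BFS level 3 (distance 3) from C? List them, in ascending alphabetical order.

Level 0: C
Level 1: A, I, K, M, O
Level 2: B, E, F, H, J, L, N, P
Level 3: D, G

D, G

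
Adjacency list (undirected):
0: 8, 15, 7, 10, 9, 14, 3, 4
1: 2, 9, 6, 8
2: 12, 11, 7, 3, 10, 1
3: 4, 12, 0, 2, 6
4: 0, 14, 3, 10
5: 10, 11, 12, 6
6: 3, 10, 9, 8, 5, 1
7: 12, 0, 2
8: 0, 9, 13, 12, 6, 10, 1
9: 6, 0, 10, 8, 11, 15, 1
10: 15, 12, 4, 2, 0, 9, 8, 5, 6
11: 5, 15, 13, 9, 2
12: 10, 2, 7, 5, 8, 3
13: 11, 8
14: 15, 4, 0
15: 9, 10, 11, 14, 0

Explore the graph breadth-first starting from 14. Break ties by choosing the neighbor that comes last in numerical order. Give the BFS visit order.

14 -> 15 -> 4 -> 0 -> 11 -> 10 -> 9 -> 3 -> 8 -> 7 -> 13 -> 5 -> 2 -> 12 -> 6 -> 1

Visit 14; enqueue 15, 4, 0 → queue [15, 4, 0]
Visit 15; enqueue 11, 10, 9 → queue [4, 0, 11, 10, 9]
Visit 4; enqueue 3 → queue [0, 11, 10, 9, 3]
Visit 0; enqueue 8, 7 → queue [11, 10, 9, 3, 8, 7]
Visit 11; enqueue 13, 5, 2 → queue [10, 9, 3, 8, 7, 13, 5, 2]
Visit 10; enqueue 12, 6 → queue [9, 3, 8, 7, 13, 5, 2, 12, 6]
Visit 9; enqueue 1 → queue [3, 8, 7, 13, 5, 2, 12, 6, 1]
Visit 3 → queue [8, 7, 13, 5, 2, 12, 6, 1]
Visit 8 → queue [7, 13, 5, 2, 12, 6, 1]
Visit 7 → queue [13, 5, 2, 12, 6, 1]
Visit 13 → queue [5, 2, 12, 6, 1]
Visit 5 → queue [2, 12, 6, 1]
Visit 2 → queue [12, 6, 1]
Visit 12 → queue [6, 1]
Visit 6 → queue [1]
Visit 1 → queue []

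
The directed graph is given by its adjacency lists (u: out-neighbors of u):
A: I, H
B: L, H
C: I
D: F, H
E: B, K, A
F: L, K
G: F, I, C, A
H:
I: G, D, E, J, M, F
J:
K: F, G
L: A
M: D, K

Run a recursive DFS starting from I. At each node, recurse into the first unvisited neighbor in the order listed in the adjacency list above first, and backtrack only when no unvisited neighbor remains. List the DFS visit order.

Visit I
I → G
G → F
F → L
L → A
A → H
F → K
G → C
I → D
I → E
E → B
I → J
I → M

I -> G -> F -> L -> A -> H -> K -> C -> D -> E -> B -> J -> M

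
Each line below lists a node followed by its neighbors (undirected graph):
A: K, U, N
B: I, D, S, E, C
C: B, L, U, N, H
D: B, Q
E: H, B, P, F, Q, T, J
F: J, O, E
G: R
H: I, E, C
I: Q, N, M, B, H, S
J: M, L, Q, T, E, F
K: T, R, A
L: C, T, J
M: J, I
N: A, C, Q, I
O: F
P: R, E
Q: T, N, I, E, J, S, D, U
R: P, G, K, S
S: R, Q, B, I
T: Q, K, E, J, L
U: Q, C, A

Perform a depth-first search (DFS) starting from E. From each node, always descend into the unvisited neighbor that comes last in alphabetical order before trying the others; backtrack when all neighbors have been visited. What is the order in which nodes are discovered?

E, T, Q, U, C, N, I, S, R, P, K, A, G, B, D, M, J, L, F, O, H

Visit E
E → T
T → Q
Q → U
U → C
C → N
N → I
I → S
S → R
R → P
R → K
K → A
R → G
S → B
B → D
I → M
M → J
J → L
J → F
F → O
I → H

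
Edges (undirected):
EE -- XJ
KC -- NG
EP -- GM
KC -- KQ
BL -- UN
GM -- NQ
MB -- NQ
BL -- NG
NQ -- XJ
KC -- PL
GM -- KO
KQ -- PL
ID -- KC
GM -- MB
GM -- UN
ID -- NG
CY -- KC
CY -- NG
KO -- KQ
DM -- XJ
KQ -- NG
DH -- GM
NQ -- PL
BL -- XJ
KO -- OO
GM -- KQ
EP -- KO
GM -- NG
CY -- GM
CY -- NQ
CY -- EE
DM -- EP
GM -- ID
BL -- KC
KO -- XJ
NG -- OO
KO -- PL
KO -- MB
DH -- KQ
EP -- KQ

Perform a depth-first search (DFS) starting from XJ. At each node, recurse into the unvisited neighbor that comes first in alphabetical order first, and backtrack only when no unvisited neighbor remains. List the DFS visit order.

XJ BL KC CY EE GM DH KQ EP DM KO MB NQ PL OO NG ID UN

Visit XJ
XJ → BL
BL → KC
KC → CY
CY → EE
CY → GM
GM → DH
DH → KQ
KQ → EP
EP → DM
EP → KO
KO → MB
MB → NQ
NQ → PL
KO → OO
OO → NG
NG → ID
GM → UN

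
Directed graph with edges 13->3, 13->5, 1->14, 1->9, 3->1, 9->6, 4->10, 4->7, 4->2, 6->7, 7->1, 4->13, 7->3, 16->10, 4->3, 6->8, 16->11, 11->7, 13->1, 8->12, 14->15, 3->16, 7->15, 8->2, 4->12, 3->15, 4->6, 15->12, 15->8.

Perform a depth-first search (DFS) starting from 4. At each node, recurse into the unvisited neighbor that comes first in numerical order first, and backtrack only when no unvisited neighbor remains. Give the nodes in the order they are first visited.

4 -> 2 -> 3 -> 1 -> 9 -> 6 -> 7 -> 15 -> 8 -> 12 -> 14 -> 16 -> 10 -> 11 -> 13 -> 5

Visit 4
4 → 2
4 → 3
3 → 1
1 → 9
9 → 6
6 → 7
7 → 15
15 → 8
8 → 12
1 → 14
3 → 16
16 → 10
16 → 11
4 → 13
13 → 5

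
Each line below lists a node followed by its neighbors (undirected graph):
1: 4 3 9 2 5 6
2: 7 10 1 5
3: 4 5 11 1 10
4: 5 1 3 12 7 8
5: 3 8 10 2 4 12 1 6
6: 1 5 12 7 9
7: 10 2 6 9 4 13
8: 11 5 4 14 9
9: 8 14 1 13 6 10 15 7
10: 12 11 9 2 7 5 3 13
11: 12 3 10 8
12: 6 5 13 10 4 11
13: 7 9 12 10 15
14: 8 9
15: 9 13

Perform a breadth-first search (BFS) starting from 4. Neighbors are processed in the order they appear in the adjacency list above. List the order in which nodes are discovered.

4 → 5 → 1 → 3 → 12 → 7 → 8 → 10 → 2 → 6 → 9 → 11 → 13 → 14 → 15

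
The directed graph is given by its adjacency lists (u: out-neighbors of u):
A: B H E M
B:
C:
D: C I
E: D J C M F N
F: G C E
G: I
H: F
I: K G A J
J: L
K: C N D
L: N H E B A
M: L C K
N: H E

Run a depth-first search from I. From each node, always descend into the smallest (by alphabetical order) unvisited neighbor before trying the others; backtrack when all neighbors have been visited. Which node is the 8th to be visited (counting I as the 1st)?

G

Visit I
I → A
A → B
A → E
E → C
E → D
E → F
F → G
E → J
J → L
L → H
L → N
E → M
M → K

Visit order: I, A, B, E, C, D, F, G, J, L, H, N, M, K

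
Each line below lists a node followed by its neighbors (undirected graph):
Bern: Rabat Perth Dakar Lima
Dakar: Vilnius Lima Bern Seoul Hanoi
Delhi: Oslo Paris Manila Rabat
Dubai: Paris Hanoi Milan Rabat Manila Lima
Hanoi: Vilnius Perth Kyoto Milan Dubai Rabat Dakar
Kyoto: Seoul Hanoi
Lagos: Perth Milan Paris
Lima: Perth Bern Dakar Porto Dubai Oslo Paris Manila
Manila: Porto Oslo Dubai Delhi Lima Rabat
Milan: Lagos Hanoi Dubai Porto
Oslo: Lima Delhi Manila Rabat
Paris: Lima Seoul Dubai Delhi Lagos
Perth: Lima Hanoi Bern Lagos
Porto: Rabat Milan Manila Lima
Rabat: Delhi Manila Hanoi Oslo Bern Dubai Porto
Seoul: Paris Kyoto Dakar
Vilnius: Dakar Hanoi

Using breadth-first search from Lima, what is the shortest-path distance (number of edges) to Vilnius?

2

Level 0: Lima
Level 1: Bern, Dakar, Dubai, Manila, Oslo, Paris, Perth, Porto
Level 2: Delhi, Hanoi, Lagos, Milan, Rabat, Seoul, Vilnius
Level 3: Kyoto
Vilnius first appears at level 2.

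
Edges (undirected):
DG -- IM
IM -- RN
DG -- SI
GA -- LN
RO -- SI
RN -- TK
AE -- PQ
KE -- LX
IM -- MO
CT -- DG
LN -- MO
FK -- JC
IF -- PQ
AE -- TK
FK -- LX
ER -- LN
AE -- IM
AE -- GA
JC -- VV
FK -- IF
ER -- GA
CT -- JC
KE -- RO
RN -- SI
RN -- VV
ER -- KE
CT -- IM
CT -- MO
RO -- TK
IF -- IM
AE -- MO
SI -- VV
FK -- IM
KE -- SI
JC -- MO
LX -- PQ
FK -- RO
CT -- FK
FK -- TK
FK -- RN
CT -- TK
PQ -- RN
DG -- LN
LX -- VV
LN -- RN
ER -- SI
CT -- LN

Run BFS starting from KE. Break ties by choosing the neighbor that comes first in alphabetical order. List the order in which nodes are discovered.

Visit KE; enqueue ER, LX, RO, SI → queue [ER, LX, RO, SI]
Visit ER; enqueue GA, LN → queue [LX, RO, SI, GA, LN]
Visit LX; enqueue FK, PQ, VV → queue [RO, SI, GA, LN, FK, PQ, VV]
Visit RO; enqueue TK → queue [SI, GA, LN, FK, PQ, VV, TK]
Visit SI; enqueue DG, RN → queue [GA, LN, FK, PQ, VV, TK, DG, RN]
Visit GA; enqueue AE → queue [LN, FK, PQ, VV, TK, DG, RN, AE]
Visit LN; enqueue CT, MO → queue [FK, PQ, VV, TK, DG, RN, AE, CT, MO]
Visit FK; enqueue IF, IM, JC → queue [PQ, VV, TK, DG, RN, AE, CT, MO, IF, IM, JC]
Visit PQ → queue [VV, TK, DG, RN, AE, CT, MO, IF, IM, JC]
Visit VV → queue [TK, DG, RN, AE, CT, MO, IF, IM, JC]
Visit TK → queue [DG, RN, AE, CT, MO, IF, IM, JC]
Visit DG → queue [RN, AE, CT, MO, IF, IM, JC]
Visit RN → queue [AE, CT, MO, IF, IM, JC]
Visit AE → queue [CT, MO, IF, IM, JC]
Visit CT → queue [MO, IF, IM, JC]
Visit MO → queue [IF, IM, JC]
Visit IF → queue [IM, JC]
Visit IM → queue [JC]
Visit JC → queue []

KE, ER, LX, RO, SI, GA, LN, FK, PQ, VV, TK, DG, RN, AE, CT, MO, IF, IM, JC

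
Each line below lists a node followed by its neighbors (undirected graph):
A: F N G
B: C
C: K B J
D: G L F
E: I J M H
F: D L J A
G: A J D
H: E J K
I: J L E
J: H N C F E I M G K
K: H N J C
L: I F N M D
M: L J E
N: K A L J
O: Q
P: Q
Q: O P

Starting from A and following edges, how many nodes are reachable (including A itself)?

BFS from A visits: A, F, N, G, D, L, J, K, I, M, H, C, E, B
Reachable nodes: 14 of 17 total.

14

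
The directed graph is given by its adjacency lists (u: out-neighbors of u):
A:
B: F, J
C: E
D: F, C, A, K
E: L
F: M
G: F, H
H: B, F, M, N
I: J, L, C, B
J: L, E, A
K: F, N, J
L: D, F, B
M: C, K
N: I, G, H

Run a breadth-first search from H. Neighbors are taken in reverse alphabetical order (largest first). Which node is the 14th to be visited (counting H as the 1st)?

D

Visit H; enqueue N, M, F, B → queue [N, M, F, B]
Visit N; enqueue I, G → queue [M, F, B, I, G]
Visit M; enqueue K, C → queue [F, B, I, G, K, C]
Visit F → queue [B, I, G, K, C]
Visit B; enqueue J → queue [I, G, K, C, J]
Visit I; enqueue L → queue [G, K, C, J, L]
Visit G → queue [K, C, J, L]
Visit K → queue [C, J, L]
Visit C; enqueue E → queue [J, L, E]
Visit J; enqueue A → queue [L, E, A]
Visit L; enqueue D → queue [E, A, D]
Visit E → queue [A, D]
Visit A → queue [D]
Visit D → queue []

Visit order: H, N, M, F, B, I, G, K, C, J, L, E, A, D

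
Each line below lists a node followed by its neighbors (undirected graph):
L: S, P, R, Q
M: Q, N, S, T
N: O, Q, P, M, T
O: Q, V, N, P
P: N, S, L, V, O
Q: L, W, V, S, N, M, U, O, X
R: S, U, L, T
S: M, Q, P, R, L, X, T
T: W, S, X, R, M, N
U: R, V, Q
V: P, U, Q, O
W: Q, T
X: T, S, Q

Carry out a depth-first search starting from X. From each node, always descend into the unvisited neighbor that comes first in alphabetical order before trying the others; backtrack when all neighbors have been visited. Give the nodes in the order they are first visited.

Visit X
X → Q
Q → L
L → P
P → N
N → M
M → S
S → R
R → T
T → W
R → U
U → V
V → O

X, Q, L, P, N, M, S, R, T, W, U, V, O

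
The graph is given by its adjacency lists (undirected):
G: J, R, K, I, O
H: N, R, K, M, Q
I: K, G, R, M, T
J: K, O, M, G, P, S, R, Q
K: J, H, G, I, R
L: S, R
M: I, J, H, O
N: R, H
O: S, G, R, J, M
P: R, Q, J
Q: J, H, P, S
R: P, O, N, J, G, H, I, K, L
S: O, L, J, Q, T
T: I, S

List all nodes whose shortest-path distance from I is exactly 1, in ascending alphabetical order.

Level 0: I
Level 1: G, K, M, R, T
Level 2: H, J, L, N, O, P, S
Level 3: Q

G, K, M, R, T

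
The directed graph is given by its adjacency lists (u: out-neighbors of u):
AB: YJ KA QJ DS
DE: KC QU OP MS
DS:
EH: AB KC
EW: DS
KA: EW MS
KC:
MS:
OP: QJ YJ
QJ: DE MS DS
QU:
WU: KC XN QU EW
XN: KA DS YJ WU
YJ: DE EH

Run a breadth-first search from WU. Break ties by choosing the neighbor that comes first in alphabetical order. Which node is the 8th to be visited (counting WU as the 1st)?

YJ

Visit WU; enqueue EW, KC, QU, XN → queue [EW, KC, QU, XN]
Visit EW; enqueue DS → queue [KC, QU, XN, DS]
Visit KC → queue [QU, XN, DS]
Visit QU → queue [XN, DS]
Visit XN; enqueue KA, YJ → queue [DS, KA, YJ]
Visit DS → queue [KA, YJ]
Visit KA; enqueue MS → queue [YJ, MS]
Visit YJ; enqueue DE, EH → queue [MS, DE, EH]
Visit MS → queue [DE, EH]
Visit DE; enqueue OP → queue [EH, OP]
Visit EH; enqueue AB → queue [OP, AB]
Visit OP; enqueue QJ → queue [AB, QJ]
Visit AB → queue [QJ]
Visit QJ → queue []

Visit order: WU, EW, KC, QU, XN, DS, KA, YJ, MS, DE, EH, OP, AB, QJ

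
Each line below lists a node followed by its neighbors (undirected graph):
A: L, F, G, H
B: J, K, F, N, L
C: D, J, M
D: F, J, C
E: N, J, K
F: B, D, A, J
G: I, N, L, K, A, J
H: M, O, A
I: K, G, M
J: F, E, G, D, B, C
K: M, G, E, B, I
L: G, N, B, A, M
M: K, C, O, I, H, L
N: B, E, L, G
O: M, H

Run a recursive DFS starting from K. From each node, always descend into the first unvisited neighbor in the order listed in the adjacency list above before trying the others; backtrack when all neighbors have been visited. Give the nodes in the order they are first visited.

K, M, C, D, F, B, J, E, N, L, G, I, A, H, O

Visit K
K → M
M → C
C → D
D → F
F → B
B → J
J → E
E → N
N → L
L → G
G → I
G → A
A → H
H → O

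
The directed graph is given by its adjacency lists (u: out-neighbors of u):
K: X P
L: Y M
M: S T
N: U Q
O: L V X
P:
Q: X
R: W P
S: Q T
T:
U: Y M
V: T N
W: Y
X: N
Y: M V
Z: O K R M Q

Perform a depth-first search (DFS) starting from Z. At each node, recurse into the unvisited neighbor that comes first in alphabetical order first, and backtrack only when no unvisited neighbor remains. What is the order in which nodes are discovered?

Z, K, P, X, N, Q, U, M, S, T, Y, V, O, L, R, W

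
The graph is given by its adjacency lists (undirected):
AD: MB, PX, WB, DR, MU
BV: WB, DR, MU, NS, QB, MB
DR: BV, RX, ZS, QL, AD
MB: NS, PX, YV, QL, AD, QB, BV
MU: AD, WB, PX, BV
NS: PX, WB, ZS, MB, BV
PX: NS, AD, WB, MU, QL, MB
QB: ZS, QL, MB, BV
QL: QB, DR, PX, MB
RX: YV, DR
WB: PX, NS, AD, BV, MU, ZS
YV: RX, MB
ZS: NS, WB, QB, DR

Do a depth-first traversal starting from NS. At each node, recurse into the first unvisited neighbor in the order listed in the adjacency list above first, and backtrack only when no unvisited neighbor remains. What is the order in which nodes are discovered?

Visit NS
NS → PX
PX → AD
AD → MB
MB → YV
YV → RX
RX → DR
DR → BV
BV → WB
WB → MU
WB → ZS
ZS → QB
QB → QL

NS -> PX -> AD -> MB -> YV -> RX -> DR -> BV -> WB -> MU -> ZS -> QB -> QL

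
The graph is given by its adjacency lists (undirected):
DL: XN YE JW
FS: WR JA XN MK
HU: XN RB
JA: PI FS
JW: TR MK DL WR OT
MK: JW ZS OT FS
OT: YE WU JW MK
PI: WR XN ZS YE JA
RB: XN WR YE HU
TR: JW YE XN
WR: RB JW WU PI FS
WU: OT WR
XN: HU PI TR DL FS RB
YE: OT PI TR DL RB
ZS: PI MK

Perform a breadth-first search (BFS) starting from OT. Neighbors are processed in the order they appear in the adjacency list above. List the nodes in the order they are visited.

Visit OT; enqueue YE, WU, JW, MK → queue [YE, WU, JW, MK]
Visit YE; enqueue PI, TR, DL, RB → queue [WU, JW, MK, PI, TR, DL, RB]
Visit WU; enqueue WR → queue [JW, MK, PI, TR, DL, RB, WR]
Visit JW → queue [MK, PI, TR, DL, RB, WR]
Visit MK; enqueue ZS, FS → queue [PI, TR, DL, RB, WR, ZS, FS]
Visit PI; enqueue XN, JA → queue [TR, DL, RB, WR, ZS, FS, XN, JA]
Visit TR → queue [DL, RB, WR, ZS, FS, XN, JA]
Visit DL → queue [RB, WR, ZS, FS, XN, JA]
Visit RB; enqueue HU → queue [WR, ZS, FS, XN, JA, HU]
Visit WR → queue [ZS, FS, XN, JA, HU]
Visit ZS → queue [FS, XN, JA, HU]
Visit FS → queue [XN, JA, HU]
Visit XN → queue [JA, HU]
Visit JA → queue [HU]
Visit HU → queue []

OT, YE, WU, JW, MK, PI, TR, DL, RB, WR, ZS, FS, XN, JA, HU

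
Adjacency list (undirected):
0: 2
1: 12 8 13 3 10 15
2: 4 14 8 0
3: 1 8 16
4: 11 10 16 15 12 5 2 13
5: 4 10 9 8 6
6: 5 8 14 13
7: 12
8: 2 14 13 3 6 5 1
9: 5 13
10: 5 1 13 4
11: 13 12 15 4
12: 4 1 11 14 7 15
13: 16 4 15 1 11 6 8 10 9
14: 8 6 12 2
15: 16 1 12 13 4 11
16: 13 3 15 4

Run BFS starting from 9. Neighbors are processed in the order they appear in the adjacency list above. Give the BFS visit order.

Visit 9; enqueue 5, 13 → queue [5, 13]
Visit 5; enqueue 4, 10, 8, 6 → queue [13, 4, 10, 8, 6]
Visit 13; enqueue 16, 15, 1, 11 → queue [4, 10, 8, 6, 16, 15, 1, 11]
Visit 4; enqueue 12, 2 → queue [10, 8, 6, 16, 15, 1, 11, 12, 2]
Visit 10 → queue [8, 6, 16, 15, 1, 11, 12, 2]
Visit 8; enqueue 14, 3 → queue [6, 16, 15, 1, 11, 12, 2, 14, 3]
Visit 6 → queue [16, 15, 1, 11, 12, 2, 14, 3]
Visit 16 → queue [15, 1, 11, 12, 2, 14, 3]
Visit 15 → queue [1, 11, 12, 2, 14, 3]
Visit 1 → queue [11, 12, 2, 14, 3]
Visit 11 → queue [12, 2, 14, 3]
Visit 12; enqueue 7 → queue [2, 14, 3, 7]
Visit 2; enqueue 0 → queue [14, 3, 7, 0]
Visit 14 → queue [3, 7, 0]
Visit 3 → queue [7, 0]
Visit 7 → queue [0]
Visit 0 → queue []

9, 5, 13, 4, 10, 8, 6, 16, 15, 1, 11, 12, 2, 14, 3, 7, 0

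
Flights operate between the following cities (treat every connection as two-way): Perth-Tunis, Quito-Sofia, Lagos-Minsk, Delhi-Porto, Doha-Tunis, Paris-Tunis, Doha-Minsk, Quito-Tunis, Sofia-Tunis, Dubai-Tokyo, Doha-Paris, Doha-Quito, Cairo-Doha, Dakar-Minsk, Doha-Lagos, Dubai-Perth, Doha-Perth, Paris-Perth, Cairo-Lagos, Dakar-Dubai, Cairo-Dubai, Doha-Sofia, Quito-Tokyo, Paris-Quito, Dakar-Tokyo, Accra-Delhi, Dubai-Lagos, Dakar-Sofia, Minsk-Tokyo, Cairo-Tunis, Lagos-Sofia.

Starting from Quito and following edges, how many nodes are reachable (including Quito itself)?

12

BFS from Quito visits: Quito, Tunis, Tokyo, Sofia, Paris, Doha, Perth, Cairo, Minsk, Dubai, Dakar, Lagos
Reachable nodes: 12 of 15 total.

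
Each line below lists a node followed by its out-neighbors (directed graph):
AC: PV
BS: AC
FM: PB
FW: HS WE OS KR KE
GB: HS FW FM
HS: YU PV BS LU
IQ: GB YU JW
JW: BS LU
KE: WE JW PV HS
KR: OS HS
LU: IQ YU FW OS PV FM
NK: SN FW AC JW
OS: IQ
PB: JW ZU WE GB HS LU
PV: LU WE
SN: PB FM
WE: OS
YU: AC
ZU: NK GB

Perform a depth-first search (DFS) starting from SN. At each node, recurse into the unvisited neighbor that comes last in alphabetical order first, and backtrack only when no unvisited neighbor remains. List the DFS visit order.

Visit SN
SN → PB
PB → ZU
ZU → NK
NK → JW
JW → LU
LU → YU
YU → AC
AC → PV
PV → WE
WE → OS
OS → IQ
IQ → GB
GB → HS
HS → BS
GB → FW
FW → KR
FW → KE
GB → FM

SN, PB, ZU, NK, JW, LU, YU, AC, PV, WE, OS, IQ, GB, HS, BS, FW, KR, KE, FM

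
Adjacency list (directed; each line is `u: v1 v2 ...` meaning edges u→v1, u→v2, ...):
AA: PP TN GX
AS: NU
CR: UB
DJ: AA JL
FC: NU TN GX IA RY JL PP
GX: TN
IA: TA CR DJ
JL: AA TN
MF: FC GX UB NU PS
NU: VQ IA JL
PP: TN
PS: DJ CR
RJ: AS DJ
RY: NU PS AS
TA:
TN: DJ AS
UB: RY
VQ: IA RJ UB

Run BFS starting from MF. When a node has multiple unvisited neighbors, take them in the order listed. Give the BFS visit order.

Visit MF; enqueue FC, GX, UB, NU, PS → queue [FC, GX, UB, NU, PS]
Visit FC; enqueue TN, IA, RY, JL, PP → queue [GX, UB, NU, PS, TN, IA, RY, JL, PP]
Visit GX → queue [UB, NU, PS, TN, IA, RY, JL, PP]
Visit UB → queue [NU, PS, TN, IA, RY, JL, PP]
Visit NU; enqueue VQ → queue [PS, TN, IA, RY, JL, PP, VQ]
Visit PS; enqueue DJ, CR → queue [TN, IA, RY, JL, PP, VQ, DJ, CR]
Visit TN; enqueue AS → queue [IA, RY, JL, PP, VQ, DJ, CR, AS]
Visit IA; enqueue TA → queue [RY, JL, PP, VQ, DJ, CR, AS, TA]
Visit RY → queue [JL, PP, VQ, DJ, CR, AS, TA]
Visit JL; enqueue AA → queue [PP, VQ, DJ, CR, AS, TA, AA]
Visit PP → queue [VQ, DJ, CR, AS, TA, AA]
Visit VQ; enqueue RJ → queue [DJ, CR, AS, TA, AA, RJ]
Visit DJ → queue [CR, AS, TA, AA, RJ]
Visit CR → queue [AS, TA, AA, RJ]
Visit AS → queue [TA, AA, RJ]
Visit TA → queue [AA, RJ]
Visit AA → queue [RJ]
Visit RJ → queue []

MF, FC, GX, UB, NU, PS, TN, IA, RY, JL, PP, VQ, DJ, CR, AS, TA, AA, RJ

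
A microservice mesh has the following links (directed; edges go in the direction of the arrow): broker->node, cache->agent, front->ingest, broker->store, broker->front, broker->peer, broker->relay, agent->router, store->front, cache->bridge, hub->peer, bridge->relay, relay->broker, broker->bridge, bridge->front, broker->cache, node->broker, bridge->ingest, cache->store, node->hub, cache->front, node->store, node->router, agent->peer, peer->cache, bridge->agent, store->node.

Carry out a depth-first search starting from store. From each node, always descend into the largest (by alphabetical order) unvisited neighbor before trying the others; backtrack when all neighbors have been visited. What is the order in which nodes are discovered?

Visit store
store → node
node → router
node → hub
hub → peer
peer → cache
cache → front
front → ingest
cache → bridge
bridge → relay
relay → broker
bridge → agent

store node router hub peer cache front ingest bridge relay broker agent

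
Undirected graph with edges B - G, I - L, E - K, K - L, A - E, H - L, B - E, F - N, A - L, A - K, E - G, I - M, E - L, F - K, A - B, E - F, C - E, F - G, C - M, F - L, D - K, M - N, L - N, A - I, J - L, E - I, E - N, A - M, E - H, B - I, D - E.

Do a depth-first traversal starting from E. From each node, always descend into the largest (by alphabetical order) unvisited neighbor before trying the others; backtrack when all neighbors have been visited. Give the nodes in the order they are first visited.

Visit E
E → N
N → M
M → I
I → L
L → K
K → F
F → G
G → B
B → A
K → D
L → J
L → H
M → C

E → N → M → I → L → K → F → G → B → A → D → J → H → C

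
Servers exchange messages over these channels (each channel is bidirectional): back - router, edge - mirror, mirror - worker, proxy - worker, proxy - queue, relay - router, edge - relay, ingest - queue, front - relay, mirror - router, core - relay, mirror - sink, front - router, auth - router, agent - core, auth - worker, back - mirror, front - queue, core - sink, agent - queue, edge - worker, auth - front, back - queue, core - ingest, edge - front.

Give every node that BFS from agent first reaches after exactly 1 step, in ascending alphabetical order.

core, queue

Level 0: agent
Level 1: core, queue
Level 2: back, front, ingest, proxy, relay, sink
Level 3: auth, edge, mirror, router, worker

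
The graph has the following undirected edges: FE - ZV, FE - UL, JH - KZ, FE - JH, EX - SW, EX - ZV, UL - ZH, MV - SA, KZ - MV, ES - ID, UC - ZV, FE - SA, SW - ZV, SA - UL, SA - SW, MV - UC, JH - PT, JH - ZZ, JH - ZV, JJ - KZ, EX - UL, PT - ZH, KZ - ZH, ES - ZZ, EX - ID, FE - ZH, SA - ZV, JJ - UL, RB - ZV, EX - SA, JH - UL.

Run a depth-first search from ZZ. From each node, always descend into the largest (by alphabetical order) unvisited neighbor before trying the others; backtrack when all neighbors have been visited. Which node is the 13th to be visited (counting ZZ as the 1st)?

EX

Visit ZZ
ZZ → JH
JH → ZV
ZV → UC
UC → MV
MV → SA
SA → UL
UL → ZH
ZH → PT
ZH → KZ
KZ → JJ
ZH → FE
UL → EX
EX → SW
EX → ID
ID → ES
ZV → RB

Visit order: ZZ, JH, ZV, UC, MV, SA, UL, ZH, PT, KZ, JJ, FE, EX, SW, ID, ES, RB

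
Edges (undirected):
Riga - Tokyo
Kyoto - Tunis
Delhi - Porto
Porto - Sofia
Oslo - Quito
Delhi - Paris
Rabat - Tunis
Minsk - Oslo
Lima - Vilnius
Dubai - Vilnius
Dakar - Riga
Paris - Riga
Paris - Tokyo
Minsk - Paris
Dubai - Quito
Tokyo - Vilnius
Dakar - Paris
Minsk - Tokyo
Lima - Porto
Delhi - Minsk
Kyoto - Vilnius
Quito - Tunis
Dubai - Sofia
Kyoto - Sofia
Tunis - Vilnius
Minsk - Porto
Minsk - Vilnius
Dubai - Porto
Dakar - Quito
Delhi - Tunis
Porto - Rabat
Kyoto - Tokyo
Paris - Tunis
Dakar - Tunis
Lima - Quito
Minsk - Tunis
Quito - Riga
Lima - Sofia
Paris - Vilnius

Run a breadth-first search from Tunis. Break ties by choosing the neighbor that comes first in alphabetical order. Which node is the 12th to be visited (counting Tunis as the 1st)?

Sofia

Visit Tunis; enqueue Dakar, Delhi, Kyoto, Minsk, Paris, Quito, Rabat, Vilnius → queue [Dakar, Delhi, Kyoto, Minsk, Paris, Quito, Rabat, Vilnius]
Visit Dakar; enqueue Riga → queue [Delhi, Kyoto, Minsk, Paris, Quito, Rabat, Vilnius, Riga]
Visit Delhi; enqueue Porto → queue [Kyoto, Minsk, Paris, Quito, Rabat, Vilnius, Riga, Porto]
Visit Kyoto; enqueue Sofia, Tokyo → queue [Minsk, Paris, Quito, Rabat, Vilnius, Riga, Porto, Sofia, Tokyo]
Visit Minsk; enqueue Oslo → queue [Paris, Quito, Rabat, Vilnius, Riga, Porto, Sofia, Tokyo, Oslo]
Visit Paris → queue [Quito, Rabat, Vilnius, Riga, Porto, Sofia, Tokyo, Oslo]
Visit Quito; enqueue Dubai, Lima → queue [Rabat, Vilnius, Riga, Porto, Sofia, Tokyo, Oslo, Dubai, Lima]
Visit Rabat → queue [Vilnius, Riga, Porto, Sofia, Tokyo, Oslo, Dubai, Lima]
Visit Vilnius → queue [Riga, Porto, Sofia, Tokyo, Oslo, Dubai, Lima]
Visit Riga → queue [Porto, Sofia, Tokyo, Oslo, Dubai, Lima]
Visit Porto → queue [Sofia, Tokyo, Oslo, Dubai, Lima]
Visit Sofia → queue [Tokyo, Oslo, Dubai, Lima]
Visit Tokyo → queue [Oslo, Dubai, Lima]
Visit Oslo → queue [Dubai, Lima]
Visit Dubai → queue [Lima]
Visit Lima → queue []

Visit order: Tunis, Dakar, Delhi, Kyoto, Minsk, Paris, Quito, Rabat, Vilnius, Riga, Porto, Sofia, Tokyo, Oslo, Dubai, Lima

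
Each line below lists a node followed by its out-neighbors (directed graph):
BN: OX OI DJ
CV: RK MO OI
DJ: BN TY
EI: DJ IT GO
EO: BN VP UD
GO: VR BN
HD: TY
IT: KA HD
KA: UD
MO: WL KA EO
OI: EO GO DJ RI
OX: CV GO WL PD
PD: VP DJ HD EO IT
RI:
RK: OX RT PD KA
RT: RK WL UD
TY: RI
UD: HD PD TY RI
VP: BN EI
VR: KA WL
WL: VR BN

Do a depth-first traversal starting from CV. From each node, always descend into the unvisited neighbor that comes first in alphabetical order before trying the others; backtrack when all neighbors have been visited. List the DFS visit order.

CV -> MO -> EO -> BN -> DJ -> TY -> RI -> OI -> GO -> VR -> KA -> UD -> HD -> PD -> IT -> VP -> EI -> WL -> OX -> RK -> RT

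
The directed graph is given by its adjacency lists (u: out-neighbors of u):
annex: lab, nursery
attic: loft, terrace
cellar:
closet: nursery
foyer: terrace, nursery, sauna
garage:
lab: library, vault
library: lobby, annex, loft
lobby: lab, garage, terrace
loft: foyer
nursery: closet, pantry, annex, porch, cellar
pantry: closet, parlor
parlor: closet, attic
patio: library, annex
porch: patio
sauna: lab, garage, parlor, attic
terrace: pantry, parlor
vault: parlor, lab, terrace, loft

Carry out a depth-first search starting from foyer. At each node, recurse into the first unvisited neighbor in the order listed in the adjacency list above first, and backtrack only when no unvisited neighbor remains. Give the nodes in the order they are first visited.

foyer, terrace, pantry, closet, nursery, annex, lab, library, lobby, garage, loft, vault, parlor, attic, porch, patio, cellar, sauna

Visit foyer
foyer → terrace
terrace → pantry
pantry → closet
closet → nursery
nursery → annex
annex → lab
lab → library
library → lobby
lobby → garage
library → loft
lab → vault
vault → parlor
parlor → attic
nursery → porch
porch → patio
nursery → cellar
foyer → sauna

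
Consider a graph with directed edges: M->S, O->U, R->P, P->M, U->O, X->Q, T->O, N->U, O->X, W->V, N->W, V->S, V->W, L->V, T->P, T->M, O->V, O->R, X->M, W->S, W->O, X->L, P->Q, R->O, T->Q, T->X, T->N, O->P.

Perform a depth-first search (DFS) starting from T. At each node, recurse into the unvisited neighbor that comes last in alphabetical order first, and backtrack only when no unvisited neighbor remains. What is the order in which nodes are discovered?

T → X → Q → M → S → L → V → W → O → U → R → P → N

Visit T
T → X
X → Q
X → M
M → S
X → L
L → V
V → W
W → O
O → U
O → R
R → P
T → N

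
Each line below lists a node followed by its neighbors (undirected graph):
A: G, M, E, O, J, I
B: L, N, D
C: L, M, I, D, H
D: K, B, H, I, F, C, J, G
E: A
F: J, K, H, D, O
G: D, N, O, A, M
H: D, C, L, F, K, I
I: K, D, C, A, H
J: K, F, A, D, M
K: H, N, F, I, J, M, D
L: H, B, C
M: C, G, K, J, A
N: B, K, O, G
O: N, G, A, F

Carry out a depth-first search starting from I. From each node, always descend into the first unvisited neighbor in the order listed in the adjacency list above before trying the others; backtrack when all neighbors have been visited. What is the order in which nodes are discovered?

Visit I
I → K
K → H
H → D
D → B
B → L
L → C
C → M
M → G
G → N
N → O
O → A
A → E
A → J
J → F

I -> K -> H -> D -> B -> L -> C -> M -> G -> N -> O -> A -> E -> J -> F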